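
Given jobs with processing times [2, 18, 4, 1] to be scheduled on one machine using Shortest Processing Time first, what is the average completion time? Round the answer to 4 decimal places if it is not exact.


Sort jobs by processing time (SPT order): [1, 2, 4, 18]
Compute completion times sequentially:
  Job 1: processing = 1, completes at 1
  Job 2: processing = 2, completes at 3
  Job 3: processing = 4, completes at 7
  Job 4: processing = 18, completes at 25
Sum of completion times = 36
Average completion time = 36/4 = 9.0

9.0


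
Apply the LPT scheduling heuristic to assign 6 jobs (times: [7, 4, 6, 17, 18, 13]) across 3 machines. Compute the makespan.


Sort jobs in decreasing order (LPT): [18, 17, 13, 7, 6, 4]
Assign each job to the least loaded machine:
  Machine 1: jobs [18, 4], load = 22
  Machine 2: jobs [17, 6], load = 23
  Machine 3: jobs [13, 7], load = 20
Makespan = max load = 23

23


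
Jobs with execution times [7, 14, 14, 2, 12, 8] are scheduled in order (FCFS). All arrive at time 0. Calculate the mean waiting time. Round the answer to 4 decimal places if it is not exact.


FCFS order (as given): [7, 14, 14, 2, 12, 8]
Waiting times:
  Job 1: wait = 0
  Job 2: wait = 7
  Job 3: wait = 21
  Job 4: wait = 35
  Job 5: wait = 37
  Job 6: wait = 49
Sum of waiting times = 149
Average waiting time = 149/6 = 24.8333

24.8333


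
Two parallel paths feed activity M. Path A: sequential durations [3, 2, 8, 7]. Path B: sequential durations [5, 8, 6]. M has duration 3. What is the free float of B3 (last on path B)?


ES(B3) = sum of predecessors on chain B = 13
EF(B3) = ES + duration = 13 + 6 = 19
Successor of B3 is M. ES(M) = max(sum(A), sum(B)) = max(20, 19) = 20
Free float = ES(successor) - EF(current) = 20 - 19 = 1

1


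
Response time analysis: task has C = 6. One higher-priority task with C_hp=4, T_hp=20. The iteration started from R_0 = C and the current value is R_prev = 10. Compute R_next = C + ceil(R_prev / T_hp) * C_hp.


R_next = C + ceil(R_prev / T_hp) * C_hp
ceil(10 / 20) = ceil(0.5) = 1
Interference = 1 * 4 = 4
R_next = 6 + 4 = 10
R_next = R_prev, so the iteration has converged (response time = 10).

10


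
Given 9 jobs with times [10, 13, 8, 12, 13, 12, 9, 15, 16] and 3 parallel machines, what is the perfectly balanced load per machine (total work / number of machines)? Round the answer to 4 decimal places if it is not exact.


Total processing time = 10 + 13 + 8 + 12 + 13 + 12 + 9 + 15 + 16 = 108
Number of machines = 3
Ideal balanced load = 108 / 3 = 36.0

36.0


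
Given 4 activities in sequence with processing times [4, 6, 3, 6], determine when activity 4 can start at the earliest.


Activity 4 starts after activities 1 through 3 complete.
Predecessor durations: [4, 6, 3]
ES = 4 + 6 + 3 = 13

13


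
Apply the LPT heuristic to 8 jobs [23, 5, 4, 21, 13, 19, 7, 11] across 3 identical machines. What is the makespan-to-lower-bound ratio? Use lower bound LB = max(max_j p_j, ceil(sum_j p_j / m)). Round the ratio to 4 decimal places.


LPT order: [23, 21, 19, 13, 11, 7, 5, 4]
Machine loads after assignment: [35, 36, 32]
LPT makespan = 36
Lower bound = max(max_job, ceil(total/3)) = max(23, 35) = 35
Ratio = 36 / 35 = 1.0286

1.0286


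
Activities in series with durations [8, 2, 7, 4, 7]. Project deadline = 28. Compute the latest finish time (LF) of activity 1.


LF(activity 1) = deadline - sum of successor durations
Successors: activities 2 through 5 with durations [2, 7, 4, 7]
Sum of successor durations = 20
LF = 28 - 20 = 8

8


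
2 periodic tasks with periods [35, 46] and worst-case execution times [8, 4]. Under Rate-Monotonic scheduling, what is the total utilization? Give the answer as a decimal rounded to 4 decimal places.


Compute individual utilizations (exact fractions):
  Task 1: C/T = 8/35 (approx. 0.2286)
  Task 2: C/T = 4/46 = 2/23 (approx. 0.087)
Total utilization U = 8/35 + 2/23 = 254/805
Rounded to 4 decimal places: U = 0.3155
RM (Liu & Layland) bound for 2 tasks = 0.828427; compare with U = 254/805 (approx. 0.315528)
U <= bound, so schedulable by RM sufficient condition.

0.3155


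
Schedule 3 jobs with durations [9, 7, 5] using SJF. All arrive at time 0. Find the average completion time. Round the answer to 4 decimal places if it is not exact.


SJF order (ascending): [5, 7, 9]
Completion times:
  Job 1: burst=5, C=5
  Job 2: burst=7, C=12
  Job 3: burst=9, C=21
Average completion = 38/3 = 12.6667

12.6667


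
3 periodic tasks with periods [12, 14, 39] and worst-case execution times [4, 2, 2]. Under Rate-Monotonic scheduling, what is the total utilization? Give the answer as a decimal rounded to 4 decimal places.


Compute individual utilizations (exact fractions):
  Task 1: C/T = 4/12 = 1/3 (approx. 0.3333)
  Task 2: C/T = 2/14 = 1/7 (approx. 0.1429)
  Task 3: C/T = 2/39 (approx. 0.0513)
Total utilization U = 1/3 + 1/7 + 2/39 = 48/91
Rounded to 4 decimal places: U = 0.5275
RM (Liu & Layland) bound for 3 tasks = 0.779763; compare with U = 48/91 (approx. 0.527473)
U <= bound, so schedulable by RM sufficient condition.

0.5275


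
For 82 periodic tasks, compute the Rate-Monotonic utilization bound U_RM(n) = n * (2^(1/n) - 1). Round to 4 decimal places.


Compute 2^(1/82) = 1.0084888420
Subtract 1: 1.0084888420 - 1 = 0.0084888420
Multiply by n: 82 * 0.0084888420 = 0.6960850440
Round to 4 dp: 0.6961

0.6961


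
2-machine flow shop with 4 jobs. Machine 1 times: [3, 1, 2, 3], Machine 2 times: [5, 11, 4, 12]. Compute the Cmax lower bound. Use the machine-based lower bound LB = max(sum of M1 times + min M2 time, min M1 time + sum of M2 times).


LB1 = sum(M1 times) + min(M2 times) = 9 + 4 = 13
LB2 = min(M1 times) + sum(M2 times) = 1 + 32 = 33
Lower bound = max(LB1, LB2) = max(13, 33) = 33

33


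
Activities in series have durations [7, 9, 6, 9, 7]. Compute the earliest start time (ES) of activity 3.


Activity 3 starts after activities 1 through 2 complete.
Predecessor durations: [7, 9]
ES = 7 + 9 = 16

16


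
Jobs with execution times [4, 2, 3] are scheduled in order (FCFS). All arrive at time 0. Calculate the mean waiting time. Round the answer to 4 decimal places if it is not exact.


FCFS order (as given): [4, 2, 3]
Waiting times:
  Job 1: wait = 0
  Job 2: wait = 4
  Job 3: wait = 6
Sum of waiting times = 10
Average waiting time = 10/3 = 3.3333

3.3333


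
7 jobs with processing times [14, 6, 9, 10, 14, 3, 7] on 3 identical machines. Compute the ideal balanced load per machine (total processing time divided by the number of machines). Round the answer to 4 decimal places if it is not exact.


Total processing time = 14 + 6 + 9 + 10 + 14 + 3 + 7 = 63
Number of machines = 3
Ideal balanced load = 63 / 3 = 21.0

21.0


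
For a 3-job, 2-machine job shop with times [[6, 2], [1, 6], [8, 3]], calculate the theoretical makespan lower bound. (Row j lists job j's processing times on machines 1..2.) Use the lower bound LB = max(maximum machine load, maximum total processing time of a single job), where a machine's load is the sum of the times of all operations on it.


Machine loads:
  Machine 1: 6 + 1 + 8 = 15
  Machine 2: 2 + 6 + 3 = 11
Max machine load = 15
Job totals:
  Job 1: 8
  Job 2: 7
  Job 3: 11
Max job total = 11
Lower bound = max(15, 11) = 15

15


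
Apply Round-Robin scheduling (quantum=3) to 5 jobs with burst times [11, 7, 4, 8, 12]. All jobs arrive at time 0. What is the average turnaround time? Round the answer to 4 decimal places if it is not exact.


Time quantum = 3
Execution trace:
  J1 runs 3 units, time = 3
  J2 runs 3 units, time = 6
  J3 runs 3 units, time = 9
  J4 runs 3 units, time = 12
  J5 runs 3 units, time = 15
  J1 runs 3 units, time = 18
  J2 runs 3 units, time = 21
  J3 runs 1 units, time = 22
  J4 runs 3 units, time = 25
  J5 runs 3 units, time = 28
  J1 runs 3 units, time = 31
  J2 runs 1 units, time = 32
  J4 runs 2 units, time = 34
  J5 runs 3 units, time = 37
  J1 runs 2 units, time = 39
  J5 runs 3 units, time = 42
Finish times: [39, 32, 22, 34, 42]
Average turnaround = 169/5 = 33.8

33.8


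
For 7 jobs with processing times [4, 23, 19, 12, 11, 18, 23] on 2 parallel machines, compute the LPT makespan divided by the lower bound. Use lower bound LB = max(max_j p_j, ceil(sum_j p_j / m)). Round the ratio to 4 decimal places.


LPT order: [23, 23, 19, 18, 12, 11, 4]
Machine loads after assignment: [57, 53]
LPT makespan = 57
Lower bound = max(max_job, ceil(total/2)) = max(23, 55) = 55
Ratio = 57 / 55 = 1.0364

1.0364


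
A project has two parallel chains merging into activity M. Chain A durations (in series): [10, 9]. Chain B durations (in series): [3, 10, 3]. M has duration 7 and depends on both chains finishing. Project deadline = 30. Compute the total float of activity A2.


Forward pass: ES(A2) = sum of predecessors on chain A = 10
EF = ES + duration = 10 + 9 = 19
Backward pass: LF(M) = deadline = 30; LS(M) = 30 - 7 = 23
LF(A2) = LS(M) - sum(successors on chain A) = 23 - 0 = 23
LS = LF - duration = 23 - 9 = 14
Total float = LS - ES = 14 - 10 = 4

4


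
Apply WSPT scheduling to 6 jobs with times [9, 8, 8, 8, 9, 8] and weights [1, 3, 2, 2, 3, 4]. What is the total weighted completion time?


Compute p/w ratios and sort ascending (WSPT): [(8, 4), (8, 3), (9, 3), (8, 2), (8, 2), (9, 1)]
Compute weighted completion times:
  Job (p=8,w=4): C=8, w*C=4*8=32
  Job (p=8,w=3): C=16, w*C=3*16=48
  Job (p=9,w=3): C=25, w*C=3*25=75
  Job (p=8,w=2): C=33, w*C=2*33=66
  Job (p=8,w=2): C=41, w*C=2*41=82
  Job (p=9,w=1): C=50, w*C=1*50=50
Total weighted completion time = 353

353


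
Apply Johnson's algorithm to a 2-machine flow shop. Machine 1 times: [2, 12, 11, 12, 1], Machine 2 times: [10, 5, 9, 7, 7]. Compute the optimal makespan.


Apply Johnson's rule:
  Group 1 (a <= b): [(5, 1, 7), (1, 2, 10)]
  Group 2 (a > b): [(3, 11, 9), (4, 12, 7), (2, 12, 5)]
Optimal job order: [5, 1, 3, 4, 2]
Schedule:
  Job 5: M1 done at 1, M2 done at 8
  Job 1: M1 done at 3, M2 done at 18
  Job 3: M1 done at 14, M2 done at 27
  Job 4: M1 done at 26, M2 done at 34
  Job 2: M1 done at 38, M2 done at 43
Makespan = 43

43


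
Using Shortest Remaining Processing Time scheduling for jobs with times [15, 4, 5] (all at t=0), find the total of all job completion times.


Since all jobs arrive at t=0, SRPT equals SPT ordering.
SPT order: [4, 5, 15]
Completion times:
  Job 1: p=4, C=4
  Job 2: p=5, C=9
  Job 3: p=15, C=24
Total completion time = 4 + 9 + 24 = 37

37


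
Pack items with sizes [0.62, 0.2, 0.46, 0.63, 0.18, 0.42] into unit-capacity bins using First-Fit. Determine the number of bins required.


Place items sequentially using First-Fit:
  Item 0.62 -> new Bin 1
  Item 0.2 -> Bin 1 (now 0.82)
  Item 0.46 -> new Bin 2
  Item 0.63 -> new Bin 3
  Item 0.18 -> Bin 1 (now 1.0)
  Item 0.42 -> Bin 2 (now 0.88)
Total bins used = 3

3


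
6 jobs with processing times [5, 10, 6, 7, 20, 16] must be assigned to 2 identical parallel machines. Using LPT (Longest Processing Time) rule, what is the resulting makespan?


Sort jobs in decreasing order (LPT): [20, 16, 10, 7, 6, 5]
Assign each job to the least loaded machine:
  Machine 1: jobs [20, 7, 5], load = 32
  Machine 2: jobs [16, 10, 6], load = 32
Makespan = max load = 32

32


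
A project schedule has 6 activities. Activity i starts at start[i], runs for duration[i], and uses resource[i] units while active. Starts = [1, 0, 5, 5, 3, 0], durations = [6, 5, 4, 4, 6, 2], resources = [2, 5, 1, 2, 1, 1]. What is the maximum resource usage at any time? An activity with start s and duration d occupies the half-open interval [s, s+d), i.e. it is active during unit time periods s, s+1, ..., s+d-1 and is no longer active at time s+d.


Each activity i is active on [start_i, start_i + duration_i).
Compute total resource usage per time slot:
  t=0: active resources = [5, 1], total = 6
  t=1: active resources = [2, 5, 1], total = 8
  t=2: active resources = [2, 5], total = 7
  t=3: active resources = [2, 5, 1], total = 8
  t=4: active resources = [2, 5, 1], total = 8
  t=5: active resources = [2, 1, 2, 1], total = 6
  t=6: active resources = [2, 1, 2, 1], total = 6
  t=7: active resources = [1, 2, 1], total = 4
  t=8: active resources = [1, 2, 1], total = 4
Peak resource demand = 8

8


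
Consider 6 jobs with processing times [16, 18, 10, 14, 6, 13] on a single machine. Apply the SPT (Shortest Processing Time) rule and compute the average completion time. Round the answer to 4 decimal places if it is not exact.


Sort jobs by processing time (SPT order): [6, 10, 13, 14, 16, 18]
Compute completion times sequentially:
  Job 1: processing = 6, completes at 6
  Job 2: processing = 10, completes at 16
  Job 3: processing = 13, completes at 29
  Job 4: processing = 14, completes at 43
  Job 5: processing = 16, completes at 59
  Job 6: processing = 18, completes at 77
Sum of completion times = 230
Average completion time = 230/6 = 38.3333

38.3333


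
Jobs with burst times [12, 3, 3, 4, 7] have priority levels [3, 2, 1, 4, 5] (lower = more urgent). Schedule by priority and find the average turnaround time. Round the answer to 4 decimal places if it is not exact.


Sort by priority (ascending = highest first):
Order: [(1, 3), (2, 3), (3, 12), (4, 4), (5, 7)]
Completion times:
  Priority 1, burst=3, C=3
  Priority 2, burst=3, C=6
  Priority 3, burst=12, C=18
  Priority 4, burst=4, C=22
  Priority 5, burst=7, C=29
Average turnaround = 78/5 = 15.6

15.6


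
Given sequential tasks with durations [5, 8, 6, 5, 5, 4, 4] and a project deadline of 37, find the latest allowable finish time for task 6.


LF(activity 6) = deadline - sum of successor durations
Successors: activities 7 through 7 with durations [4]
Sum of successor durations = 4
LF = 37 - 4 = 33

33


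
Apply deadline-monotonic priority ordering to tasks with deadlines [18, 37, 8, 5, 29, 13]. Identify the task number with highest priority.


Sort tasks by relative deadline (ascending):
  Task 4: deadline = 5
  Task 3: deadline = 8
  Task 6: deadline = 13
  Task 1: deadline = 18
  Task 5: deadline = 29
  Task 2: deadline = 37
Priority order (highest first): [4, 3, 6, 1, 5, 2]
Highest priority task = 4

4


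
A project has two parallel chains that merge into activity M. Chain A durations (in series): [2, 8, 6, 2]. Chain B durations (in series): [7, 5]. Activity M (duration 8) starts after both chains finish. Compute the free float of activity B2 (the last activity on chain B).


ES(B2) = sum of predecessors on chain B = 7
EF(B2) = ES + duration = 7 + 5 = 12
Successor of B2 is M. ES(M) = max(sum(A), sum(B)) = max(18, 12) = 18
Free float = ES(successor) - EF(current) = 18 - 12 = 6

6


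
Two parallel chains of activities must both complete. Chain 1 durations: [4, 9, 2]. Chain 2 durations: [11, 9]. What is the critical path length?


Path A total = 4 + 9 + 2 = 15
Path B total = 11 + 9 = 20
Critical path = longest path = max(15, 20) = 20

20


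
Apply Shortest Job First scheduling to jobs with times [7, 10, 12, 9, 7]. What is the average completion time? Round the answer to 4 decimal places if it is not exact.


SJF order (ascending): [7, 7, 9, 10, 12]
Completion times:
  Job 1: burst=7, C=7
  Job 2: burst=7, C=14
  Job 3: burst=9, C=23
  Job 4: burst=10, C=33
  Job 5: burst=12, C=45
Average completion = 122/5 = 24.4

24.4


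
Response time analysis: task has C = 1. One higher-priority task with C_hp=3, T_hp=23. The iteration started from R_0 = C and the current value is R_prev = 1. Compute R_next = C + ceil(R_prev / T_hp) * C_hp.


R_next = C + ceil(R_prev / T_hp) * C_hp
ceil(1 / 23) = ceil(0.0435) = 1
Interference = 1 * 3 = 3
R_next = 1 + 3 = 4

4


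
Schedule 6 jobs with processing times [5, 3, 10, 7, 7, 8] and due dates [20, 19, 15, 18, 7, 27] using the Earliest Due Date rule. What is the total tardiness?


Sort by due date (EDD order): [(7, 7), (10, 15), (7, 18), (3, 19), (5, 20), (8, 27)]
Compute completion times and tardiness:
  Job 1: p=7, d=7, C=7, tardiness=max(0,7-7)=0
  Job 2: p=10, d=15, C=17, tardiness=max(0,17-15)=2
  Job 3: p=7, d=18, C=24, tardiness=max(0,24-18)=6
  Job 4: p=3, d=19, C=27, tardiness=max(0,27-19)=8
  Job 5: p=5, d=20, C=32, tardiness=max(0,32-20)=12
  Job 6: p=8, d=27, C=40, tardiness=max(0,40-27)=13
Total tardiness = 41

41


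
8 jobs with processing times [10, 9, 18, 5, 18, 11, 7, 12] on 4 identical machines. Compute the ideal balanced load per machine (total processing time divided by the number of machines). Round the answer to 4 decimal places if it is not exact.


Total processing time = 10 + 9 + 18 + 5 + 18 + 11 + 7 + 12 = 90
Number of machines = 4
Ideal balanced load = 90 / 4 = 22.5

22.5


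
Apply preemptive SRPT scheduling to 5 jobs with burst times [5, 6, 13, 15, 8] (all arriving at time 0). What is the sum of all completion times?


Since all jobs arrive at t=0, SRPT equals SPT ordering.
SPT order: [5, 6, 8, 13, 15]
Completion times:
  Job 1: p=5, C=5
  Job 2: p=6, C=11
  Job 3: p=8, C=19
  Job 4: p=13, C=32
  Job 5: p=15, C=47
Total completion time = 5 + 11 + 19 + 32 + 47 = 114

114


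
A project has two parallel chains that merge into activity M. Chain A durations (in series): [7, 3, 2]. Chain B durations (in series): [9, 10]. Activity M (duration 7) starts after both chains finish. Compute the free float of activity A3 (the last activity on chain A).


ES(A3) = sum of predecessors on chain A = 10
EF(A3) = ES + duration = 10 + 2 = 12
Successor of A3 is M. ES(M) = max(sum(A), sum(B)) = max(12, 19) = 19
Free float = ES(successor) - EF(current) = 19 - 12 = 7

7


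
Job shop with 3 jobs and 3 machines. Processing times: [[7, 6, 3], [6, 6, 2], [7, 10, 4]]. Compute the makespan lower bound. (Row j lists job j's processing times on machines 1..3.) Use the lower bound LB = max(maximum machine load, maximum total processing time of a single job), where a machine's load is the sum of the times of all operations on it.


Machine loads:
  Machine 1: 7 + 6 + 7 = 20
  Machine 2: 6 + 6 + 10 = 22
  Machine 3: 3 + 2 + 4 = 9
Max machine load = 22
Job totals:
  Job 1: 16
  Job 2: 14
  Job 3: 21
Max job total = 21
Lower bound = max(22, 21) = 22

22


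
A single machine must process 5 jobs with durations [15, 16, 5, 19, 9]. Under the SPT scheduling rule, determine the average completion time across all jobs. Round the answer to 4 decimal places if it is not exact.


Sort jobs by processing time (SPT order): [5, 9, 15, 16, 19]
Compute completion times sequentially:
  Job 1: processing = 5, completes at 5
  Job 2: processing = 9, completes at 14
  Job 3: processing = 15, completes at 29
  Job 4: processing = 16, completes at 45
  Job 5: processing = 19, completes at 64
Sum of completion times = 157
Average completion time = 157/5 = 31.4

31.4


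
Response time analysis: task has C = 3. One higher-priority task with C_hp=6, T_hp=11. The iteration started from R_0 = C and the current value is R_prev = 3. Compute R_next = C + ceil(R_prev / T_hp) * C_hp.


R_next = C + ceil(R_prev / T_hp) * C_hp
ceil(3 / 11) = ceil(0.2727) = 1
Interference = 1 * 6 = 6
R_next = 3 + 6 = 9

9


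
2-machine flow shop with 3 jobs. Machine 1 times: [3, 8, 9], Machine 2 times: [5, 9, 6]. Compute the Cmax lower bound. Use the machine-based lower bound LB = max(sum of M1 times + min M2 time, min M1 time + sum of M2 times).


LB1 = sum(M1 times) + min(M2 times) = 20 + 5 = 25
LB2 = min(M1 times) + sum(M2 times) = 3 + 20 = 23
Lower bound = max(LB1, LB2) = max(25, 23) = 25

25


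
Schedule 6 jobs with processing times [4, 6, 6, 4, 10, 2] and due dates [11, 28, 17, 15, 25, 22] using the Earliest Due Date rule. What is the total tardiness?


Sort by due date (EDD order): [(4, 11), (4, 15), (6, 17), (2, 22), (10, 25), (6, 28)]
Compute completion times and tardiness:
  Job 1: p=4, d=11, C=4, tardiness=max(0,4-11)=0
  Job 2: p=4, d=15, C=8, tardiness=max(0,8-15)=0
  Job 3: p=6, d=17, C=14, tardiness=max(0,14-17)=0
  Job 4: p=2, d=22, C=16, tardiness=max(0,16-22)=0
  Job 5: p=10, d=25, C=26, tardiness=max(0,26-25)=1
  Job 6: p=6, d=28, C=32, tardiness=max(0,32-28)=4
Total tardiness = 5

5


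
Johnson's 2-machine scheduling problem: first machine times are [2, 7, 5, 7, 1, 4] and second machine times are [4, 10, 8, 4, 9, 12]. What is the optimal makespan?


Apply Johnson's rule:
  Group 1 (a <= b): [(5, 1, 9), (1, 2, 4), (6, 4, 12), (3, 5, 8), (2, 7, 10)]
  Group 2 (a > b): [(4, 7, 4)]
Optimal job order: [5, 1, 6, 3, 2, 4]
Schedule:
  Job 5: M1 done at 1, M2 done at 10
  Job 1: M1 done at 3, M2 done at 14
  Job 6: M1 done at 7, M2 done at 26
  Job 3: M1 done at 12, M2 done at 34
  Job 2: M1 done at 19, M2 done at 44
  Job 4: M1 done at 26, M2 done at 48
Makespan = 48

48


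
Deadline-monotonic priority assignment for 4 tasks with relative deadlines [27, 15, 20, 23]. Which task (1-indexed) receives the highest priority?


Sort tasks by relative deadline (ascending):
  Task 2: deadline = 15
  Task 3: deadline = 20
  Task 4: deadline = 23
  Task 1: deadline = 27
Priority order (highest first): [2, 3, 4, 1]
Highest priority task = 2

2


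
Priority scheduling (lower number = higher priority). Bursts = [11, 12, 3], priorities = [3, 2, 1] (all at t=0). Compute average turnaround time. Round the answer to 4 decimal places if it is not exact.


Sort by priority (ascending = highest first):
Order: [(1, 3), (2, 12), (3, 11)]
Completion times:
  Priority 1, burst=3, C=3
  Priority 2, burst=12, C=15
  Priority 3, burst=11, C=26
Average turnaround = 44/3 = 14.6667

14.6667


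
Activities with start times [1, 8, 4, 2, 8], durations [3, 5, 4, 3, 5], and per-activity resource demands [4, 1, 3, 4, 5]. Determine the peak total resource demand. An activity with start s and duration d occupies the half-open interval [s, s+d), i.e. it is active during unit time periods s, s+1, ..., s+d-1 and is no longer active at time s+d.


Each activity i is active on [start_i, start_i + duration_i).
Compute total resource usage per time slot:
  t=0: active resources = [], total = 0
  t=1: active resources = [4], total = 4
  t=2: active resources = [4, 4], total = 8
  t=3: active resources = [4, 4], total = 8
  t=4: active resources = [3, 4], total = 7
  t=5: active resources = [3], total = 3
  t=6: active resources = [3], total = 3
  t=7: active resources = [3], total = 3
  t=8: active resources = [1, 5], total = 6
  t=9: active resources = [1, 5], total = 6
  t=10: active resources = [1, 5], total = 6
  t=11: active resources = [1, 5], total = 6
  t=12: active resources = [1, 5], total = 6
Peak resource demand = 8

8


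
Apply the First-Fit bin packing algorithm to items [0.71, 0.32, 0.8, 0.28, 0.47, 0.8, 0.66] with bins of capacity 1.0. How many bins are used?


Place items sequentially using First-Fit:
  Item 0.71 -> new Bin 1
  Item 0.32 -> new Bin 2
  Item 0.8 -> new Bin 3
  Item 0.28 -> Bin 1 (now 0.99)
  Item 0.47 -> Bin 2 (now 0.79)
  Item 0.8 -> new Bin 4
  Item 0.66 -> new Bin 5
Total bins used = 5

5


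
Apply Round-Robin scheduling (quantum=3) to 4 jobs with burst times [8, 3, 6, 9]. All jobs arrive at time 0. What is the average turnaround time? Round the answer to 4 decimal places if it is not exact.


Time quantum = 3
Execution trace:
  J1 runs 3 units, time = 3
  J2 runs 3 units, time = 6
  J3 runs 3 units, time = 9
  J4 runs 3 units, time = 12
  J1 runs 3 units, time = 15
  J3 runs 3 units, time = 18
  J4 runs 3 units, time = 21
  J1 runs 2 units, time = 23
  J4 runs 3 units, time = 26
Finish times: [23, 6, 18, 26]
Average turnaround = 73/4 = 18.25

18.25


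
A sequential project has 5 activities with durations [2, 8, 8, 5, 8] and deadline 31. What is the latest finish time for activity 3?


LF(activity 3) = deadline - sum of successor durations
Successors: activities 4 through 5 with durations [5, 8]
Sum of successor durations = 13
LF = 31 - 13 = 18

18


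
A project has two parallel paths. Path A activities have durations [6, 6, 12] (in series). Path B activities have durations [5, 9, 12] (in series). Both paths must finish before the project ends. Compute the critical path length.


Path A total = 6 + 6 + 12 = 24
Path B total = 5 + 9 + 12 = 26
Critical path = longest path = max(24, 26) = 26

26


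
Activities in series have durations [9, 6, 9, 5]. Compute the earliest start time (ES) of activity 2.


Activity 2 starts after activities 1 through 1 complete.
Predecessor durations: [9]
ES = 9 = 9

9


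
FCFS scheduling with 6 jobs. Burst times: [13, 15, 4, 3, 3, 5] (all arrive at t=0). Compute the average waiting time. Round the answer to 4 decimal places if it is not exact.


FCFS order (as given): [13, 15, 4, 3, 3, 5]
Waiting times:
  Job 1: wait = 0
  Job 2: wait = 13
  Job 3: wait = 28
  Job 4: wait = 32
  Job 5: wait = 35
  Job 6: wait = 38
Sum of waiting times = 146
Average waiting time = 146/6 = 24.3333

24.3333


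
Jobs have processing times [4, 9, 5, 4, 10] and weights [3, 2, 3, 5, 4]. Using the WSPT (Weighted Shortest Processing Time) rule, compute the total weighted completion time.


Compute p/w ratios and sort ascending (WSPT): [(4, 5), (4, 3), (5, 3), (10, 4), (9, 2)]
Compute weighted completion times:
  Job (p=4,w=5): C=4, w*C=5*4=20
  Job (p=4,w=3): C=8, w*C=3*8=24
  Job (p=5,w=3): C=13, w*C=3*13=39
  Job (p=10,w=4): C=23, w*C=4*23=92
  Job (p=9,w=2): C=32, w*C=2*32=64
Total weighted completion time = 239

239


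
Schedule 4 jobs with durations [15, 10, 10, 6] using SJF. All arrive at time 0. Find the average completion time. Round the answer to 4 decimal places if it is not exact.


SJF order (ascending): [6, 10, 10, 15]
Completion times:
  Job 1: burst=6, C=6
  Job 2: burst=10, C=16
  Job 3: burst=10, C=26
  Job 4: burst=15, C=41
Average completion = 89/4 = 22.25

22.25


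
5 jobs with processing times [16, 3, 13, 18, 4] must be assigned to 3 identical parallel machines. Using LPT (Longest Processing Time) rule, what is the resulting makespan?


Sort jobs in decreasing order (LPT): [18, 16, 13, 4, 3]
Assign each job to the least loaded machine:
  Machine 1: jobs [18], load = 18
  Machine 2: jobs [16, 3], load = 19
  Machine 3: jobs [13, 4], load = 17
Makespan = max load = 19

19


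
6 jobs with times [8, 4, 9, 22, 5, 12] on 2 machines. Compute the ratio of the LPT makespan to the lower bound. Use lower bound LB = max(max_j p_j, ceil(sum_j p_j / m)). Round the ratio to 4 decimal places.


LPT order: [22, 12, 9, 8, 5, 4]
Machine loads after assignment: [31, 29]
LPT makespan = 31
Lower bound = max(max_job, ceil(total/2)) = max(22, 30) = 30
Ratio = 31 / 30 = 1.0333

1.0333


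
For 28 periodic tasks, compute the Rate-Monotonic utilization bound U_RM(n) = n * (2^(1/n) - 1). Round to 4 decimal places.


Compute 2^(1/28) = 1.0250642120
Subtract 1: 1.0250642120 - 1 = 0.0250642120
Multiply by n: 28 * 0.0250642120 = 0.7017979360
Round to 4 dp: 0.7018

0.7018


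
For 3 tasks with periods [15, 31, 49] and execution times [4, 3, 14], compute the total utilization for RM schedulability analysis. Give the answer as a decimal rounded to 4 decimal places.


Compute individual utilizations (exact fractions):
  Task 1: C/T = 4/15 (approx. 0.2667)
  Task 2: C/T = 3/31 (approx. 0.0968)
  Task 3: C/T = 14/49 = 2/7 (approx. 0.2857)
Total utilization U = 4/15 + 3/31 + 2/7 = 2113/3255
Rounded to 4 decimal places: U = 0.6492
RM (Liu & Layland) bound for 3 tasks = 0.779763; compare with U = 2113/3255 (approx. 0.649155)
U <= bound, so schedulable by RM sufficient condition.

0.6492


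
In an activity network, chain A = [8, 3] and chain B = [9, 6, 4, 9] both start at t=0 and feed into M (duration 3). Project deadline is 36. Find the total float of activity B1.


Forward pass: ES(B1) = sum of predecessors on chain B = 0
EF = ES + duration = 0 + 9 = 9
Backward pass: LF(M) = deadline = 36; LS(M) = 36 - 3 = 33
LF(B1) = LS(M) - sum(successors on chain B) = 33 - 19 = 14
LS = LF - duration = 14 - 9 = 5
Total float = LS - ES = 5 - 0 = 5

5


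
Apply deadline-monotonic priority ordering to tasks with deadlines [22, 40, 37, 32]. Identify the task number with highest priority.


Sort tasks by relative deadline (ascending):
  Task 1: deadline = 22
  Task 4: deadline = 32
  Task 3: deadline = 37
  Task 2: deadline = 40
Priority order (highest first): [1, 4, 3, 2]
Highest priority task = 1

1


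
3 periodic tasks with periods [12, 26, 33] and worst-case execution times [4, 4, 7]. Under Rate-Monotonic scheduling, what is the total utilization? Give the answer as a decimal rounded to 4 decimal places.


Compute individual utilizations (exact fractions):
  Task 1: C/T = 4/12 = 1/3 (approx. 0.3333)
  Task 2: C/T = 4/26 = 2/13 (approx. 0.1538)
  Task 3: C/T = 7/33 (approx. 0.2121)
Total utilization U = 1/3 + 2/13 + 7/33 = 100/143
Rounded to 4 decimal places: U = 0.6993
RM (Liu & Layland) bound for 3 tasks = 0.779763; compare with U = 100/143 (approx. 0.699301)
U <= bound, so schedulable by RM sufficient condition.

0.6993


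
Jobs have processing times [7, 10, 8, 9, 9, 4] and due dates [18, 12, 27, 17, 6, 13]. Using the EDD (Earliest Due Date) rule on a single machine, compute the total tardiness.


Sort by due date (EDD order): [(9, 6), (10, 12), (4, 13), (9, 17), (7, 18), (8, 27)]
Compute completion times and tardiness:
  Job 1: p=9, d=6, C=9, tardiness=max(0,9-6)=3
  Job 2: p=10, d=12, C=19, tardiness=max(0,19-12)=7
  Job 3: p=4, d=13, C=23, tardiness=max(0,23-13)=10
  Job 4: p=9, d=17, C=32, tardiness=max(0,32-17)=15
  Job 5: p=7, d=18, C=39, tardiness=max(0,39-18)=21
  Job 6: p=8, d=27, C=47, tardiness=max(0,47-27)=20
Total tardiness = 76

76


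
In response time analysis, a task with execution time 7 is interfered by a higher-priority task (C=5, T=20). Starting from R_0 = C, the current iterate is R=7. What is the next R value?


R_next = C + ceil(R_prev / T_hp) * C_hp
ceil(7 / 20) = ceil(0.35) = 1
Interference = 1 * 5 = 5
R_next = 7 + 5 = 12

12


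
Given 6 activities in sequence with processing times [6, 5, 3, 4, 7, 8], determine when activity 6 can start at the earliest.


Activity 6 starts after activities 1 through 5 complete.
Predecessor durations: [6, 5, 3, 4, 7]
ES = 6 + 5 + 3 + 4 + 7 = 25

25


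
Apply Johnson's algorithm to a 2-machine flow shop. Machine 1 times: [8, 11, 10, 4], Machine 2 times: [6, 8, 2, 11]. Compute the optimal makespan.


Apply Johnson's rule:
  Group 1 (a <= b): [(4, 4, 11)]
  Group 2 (a > b): [(2, 11, 8), (1, 8, 6), (3, 10, 2)]
Optimal job order: [4, 2, 1, 3]
Schedule:
  Job 4: M1 done at 4, M2 done at 15
  Job 2: M1 done at 15, M2 done at 23
  Job 1: M1 done at 23, M2 done at 29
  Job 3: M1 done at 33, M2 done at 35
Makespan = 35

35


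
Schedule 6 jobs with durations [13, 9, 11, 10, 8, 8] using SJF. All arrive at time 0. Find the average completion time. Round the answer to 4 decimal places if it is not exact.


SJF order (ascending): [8, 8, 9, 10, 11, 13]
Completion times:
  Job 1: burst=8, C=8
  Job 2: burst=8, C=16
  Job 3: burst=9, C=25
  Job 4: burst=10, C=35
  Job 5: burst=11, C=46
  Job 6: burst=13, C=59
Average completion = 189/6 = 31.5

31.5


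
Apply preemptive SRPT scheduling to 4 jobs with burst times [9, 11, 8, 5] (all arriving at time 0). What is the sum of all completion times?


Since all jobs arrive at t=0, SRPT equals SPT ordering.
SPT order: [5, 8, 9, 11]
Completion times:
  Job 1: p=5, C=5
  Job 2: p=8, C=13
  Job 3: p=9, C=22
  Job 4: p=11, C=33
Total completion time = 5 + 13 + 22 + 33 = 73

73


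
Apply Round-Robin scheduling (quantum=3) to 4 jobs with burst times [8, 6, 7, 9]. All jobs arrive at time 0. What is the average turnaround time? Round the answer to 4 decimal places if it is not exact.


Time quantum = 3
Execution trace:
  J1 runs 3 units, time = 3
  J2 runs 3 units, time = 6
  J3 runs 3 units, time = 9
  J4 runs 3 units, time = 12
  J1 runs 3 units, time = 15
  J2 runs 3 units, time = 18
  J3 runs 3 units, time = 21
  J4 runs 3 units, time = 24
  J1 runs 2 units, time = 26
  J3 runs 1 units, time = 27
  J4 runs 3 units, time = 30
Finish times: [26, 18, 27, 30]
Average turnaround = 101/4 = 25.25

25.25


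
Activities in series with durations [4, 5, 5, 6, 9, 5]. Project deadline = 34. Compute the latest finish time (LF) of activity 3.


LF(activity 3) = deadline - sum of successor durations
Successors: activities 4 through 6 with durations [6, 9, 5]
Sum of successor durations = 20
LF = 34 - 20 = 14

14


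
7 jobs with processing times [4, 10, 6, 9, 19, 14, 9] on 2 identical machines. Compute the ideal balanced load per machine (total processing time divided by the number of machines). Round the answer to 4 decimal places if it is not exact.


Total processing time = 4 + 10 + 6 + 9 + 19 + 14 + 9 = 71
Number of machines = 2
Ideal balanced load = 71 / 2 = 35.5

35.5


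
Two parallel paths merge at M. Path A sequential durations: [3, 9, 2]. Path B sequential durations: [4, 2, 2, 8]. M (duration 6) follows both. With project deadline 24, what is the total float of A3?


Forward pass: ES(A3) = sum of predecessors on chain A = 12
EF = ES + duration = 12 + 2 = 14
Backward pass: LF(M) = deadline = 24; LS(M) = 24 - 6 = 18
LF(A3) = LS(M) - sum(successors on chain A) = 18 - 0 = 18
LS = LF - duration = 18 - 2 = 16
Total float = LS - ES = 16 - 12 = 4

4


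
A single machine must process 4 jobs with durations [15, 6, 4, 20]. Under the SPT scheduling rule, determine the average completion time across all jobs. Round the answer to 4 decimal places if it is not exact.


Sort jobs by processing time (SPT order): [4, 6, 15, 20]
Compute completion times sequentially:
  Job 1: processing = 4, completes at 4
  Job 2: processing = 6, completes at 10
  Job 3: processing = 15, completes at 25
  Job 4: processing = 20, completes at 45
Sum of completion times = 84
Average completion time = 84/4 = 21.0

21.0


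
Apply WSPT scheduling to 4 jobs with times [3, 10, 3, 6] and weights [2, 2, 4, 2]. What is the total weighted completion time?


Compute p/w ratios and sort ascending (WSPT): [(3, 4), (3, 2), (6, 2), (10, 2)]
Compute weighted completion times:
  Job (p=3,w=4): C=3, w*C=4*3=12
  Job (p=3,w=2): C=6, w*C=2*6=12
  Job (p=6,w=2): C=12, w*C=2*12=24
  Job (p=10,w=2): C=22, w*C=2*22=44
Total weighted completion time = 92

92


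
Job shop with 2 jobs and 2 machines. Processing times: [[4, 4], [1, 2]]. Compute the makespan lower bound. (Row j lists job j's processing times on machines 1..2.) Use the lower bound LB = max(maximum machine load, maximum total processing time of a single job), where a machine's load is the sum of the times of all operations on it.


Machine loads:
  Machine 1: 4 + 1 = 5
  Machine 2: 4 + 2 = 6
Max machine load = 6
Job totals:
  Job 1: 8
  Job 2: 3
Max job total = 8
Lower bound = max(6, 8) = 8

8


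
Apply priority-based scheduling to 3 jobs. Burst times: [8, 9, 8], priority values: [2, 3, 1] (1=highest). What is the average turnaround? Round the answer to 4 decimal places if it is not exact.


Sort by priority (ascending = highest first):
Order: [(1, 8), (2, 8), (3, 9)]
Completion times:
  Priority 1, burst=8, C=8
  Priority 2, burst=8, C=16
  Priority 3, burst=9, C=25
Average turnaround = 49/3 = 16.3333

16.3333


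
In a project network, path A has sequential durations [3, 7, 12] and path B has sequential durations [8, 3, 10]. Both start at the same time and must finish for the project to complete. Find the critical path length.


Path A total = 3 + 7 + 12 = 22
Path B total = 8 + 3 + 10 = 21
Critical path = longest path = max(22, 21) = 22

22


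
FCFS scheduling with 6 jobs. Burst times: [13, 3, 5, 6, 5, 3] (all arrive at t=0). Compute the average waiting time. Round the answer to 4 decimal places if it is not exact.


FCFS order (as given): [13, 3, 5, 6, 5, 3]
Waiting times:
  Job 1: wait = 0
  Job 2: wait = 13
  Job 3: wait = 16
  Job 4: wait = 21
  Job 5: wait = 27
  Job 6: wait = 32
Sum of waiting times = 109
Average waiting time = 109/6 = 18.1667

18.1667


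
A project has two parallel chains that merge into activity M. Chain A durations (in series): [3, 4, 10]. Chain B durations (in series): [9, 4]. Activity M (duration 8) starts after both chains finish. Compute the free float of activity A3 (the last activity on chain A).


ES(A3) = sum of predecessors on chain A = 7
EF(A3) = ES + duration = 7 + 10 = 17
Successor of A3 is M. ES(M) = max(sum(A), sum(B)) = max(17, 13) = 17
Free float = ES(successor) - EF(current) = 17 - 17 = 0

0


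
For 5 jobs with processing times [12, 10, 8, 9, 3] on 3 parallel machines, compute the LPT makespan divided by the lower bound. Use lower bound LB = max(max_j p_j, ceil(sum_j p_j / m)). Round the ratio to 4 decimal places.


LPT order: [12, 10, 9, 8, 3]
Machine loads after assignment: [12, 13, 17]
LPT makespan = 17
Lower bound = max(max_job, ceil(total/3)) = max(12, 14) = 14
Ratio = 17 / 14 = 1.2143

1.2143


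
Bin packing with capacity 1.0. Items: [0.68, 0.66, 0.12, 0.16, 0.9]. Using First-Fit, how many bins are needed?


Place items sequentially using First-Fit:
  Item 0.68 -> new Bin 1
  Item 0.66 -> new Bin 2
  Item 0.12 -> Bin 1 (now 0.8)
  Item 0.16 -> Bin 1 (now 0.96)
  Item 0.9 -> new Bin 3
Total bins used = 3

3


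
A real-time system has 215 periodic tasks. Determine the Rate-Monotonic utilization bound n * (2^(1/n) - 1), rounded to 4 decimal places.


Compute 2^(1/215) = 1.0032291429
Subtract 1: 1.0032291429 - 1 = 0.0032291429
Multiply by n: 215 * 0.0032291429 = 0.6942657235
Round to 4 dp: 0.6943

0.6943


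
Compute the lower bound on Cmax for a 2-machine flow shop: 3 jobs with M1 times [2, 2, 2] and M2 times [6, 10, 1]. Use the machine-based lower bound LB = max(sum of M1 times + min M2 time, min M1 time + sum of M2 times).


LB1 = sum(M1 times) + min(M2 times) = 6 + 1 = 7
LB2 = min(M1 times) + sum(M2 times) = 2 + 17 = 19
Lower bound = max(LB1, LB2) = max(7, 19) = 19

19


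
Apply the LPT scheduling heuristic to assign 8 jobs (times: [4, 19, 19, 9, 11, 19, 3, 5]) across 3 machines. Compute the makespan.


Sort jobs in decreasing order (LPT): [19, 19, 19, 11, 9, 5, 4, 3]
Assign each job to the least loaded machine:
  Machine 1: jobs [19, 11], load = 30
  Machine 2: jobs [19, 9, 3], load = 31
  Machine 3: jobs [19, 5, 4], load = 28
Makespan = max load = 31

31


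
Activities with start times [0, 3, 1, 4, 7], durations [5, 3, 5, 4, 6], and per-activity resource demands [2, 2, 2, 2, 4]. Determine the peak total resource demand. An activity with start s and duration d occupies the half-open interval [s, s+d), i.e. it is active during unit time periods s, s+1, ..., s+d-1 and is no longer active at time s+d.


Each activity i is active on [start_i, start_i + duration_i).
Compute total resource usage per time slot:
  t=0: active resources = [2], total = 2
  t=1: active resources = [2, 2], total = 4
  t=2: active resources = [2, 2], total = 4
  t=3: active resources = [2, 2, 2], total = 6
  t=4: active resources = [2, 2, 2, 2], total = 8
  t=5: active resources = [2, 2, 2], total = 6
  t=6: active resources = [2], total = 2
  t=7: active resources = [2, 4], total = 6
  t=8: active resources = [4], total = 4
  t=9: active resources = [4], total = 4
  t=10: active resources = [4], total = 4
  t=11: active resources = [4], total = 4
  t=12: active resources = [4], total = 4
Peak resource demand = 8

8


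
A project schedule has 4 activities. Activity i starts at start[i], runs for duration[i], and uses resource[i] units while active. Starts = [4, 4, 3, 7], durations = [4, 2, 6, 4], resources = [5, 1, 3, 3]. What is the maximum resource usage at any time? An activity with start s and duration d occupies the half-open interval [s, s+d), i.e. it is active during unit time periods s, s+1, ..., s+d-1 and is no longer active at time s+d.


Each activity i is active on [start_i, start_i + duration_i).
Compute total resource usage per time slot:
  t=0: active resources = [], total = 0
  t=1: active resources = [], total = 0
  t=2: active resources = [], total = 0
  t=3: active resources = [3], total = 3
  t=4: active resources = [5, 1, 3], total = 9
  t=5: active resources = [5, 1, 3], total = 9
  t=6: active resources = [5, 3], total = 8
  t=7: active resources = [5, 3, 3], total = 11
  t=8: active resources = [3, 3], total = 6
  t=9: active resources = [3], total = 3
  t=10: active resources = [3], total = 3
Peak resource demand = 11

11
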